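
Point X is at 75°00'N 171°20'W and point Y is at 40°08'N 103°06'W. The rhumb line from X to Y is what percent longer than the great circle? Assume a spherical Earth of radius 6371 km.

4.5%

Great circle: σ = 0.8010 rad → d_gc = Rσ = 5103.2 km
Rhumb: Δφ = -0.6085, Δλ = +1.1909, Δψ = -1.2616, q = Δφ/Δψ = 0.4823 → d_rh = R√(Δφ²+q²Δλ²) = 5331.4 km
Excess = (5331.4 − 5103.2) / 5103.2 = 228.2 / 5103.2 = 4.47% ≈ 4.5%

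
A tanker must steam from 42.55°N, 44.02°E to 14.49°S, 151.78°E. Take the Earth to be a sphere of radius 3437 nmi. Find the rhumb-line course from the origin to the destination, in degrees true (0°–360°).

119.8°

Δψ = ln[tan(π/4+φ₂/2)/tan(π/4+φ₁/2)] = -1.0778
Δλ = +1.8808 rad (taken the short way round)
course = atan2(Δλ, Δψ) = 119.81°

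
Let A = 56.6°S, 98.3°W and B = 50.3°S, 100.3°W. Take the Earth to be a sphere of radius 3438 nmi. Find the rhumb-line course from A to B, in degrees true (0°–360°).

Δψ = ln[tan(π/4+φ₂/2)/tan(π/4+φ₁/2)] = +0.1851
Δλ = -0.0349 rad (taken the short way round)
course = atan2(Δλ, Δψ) = 349.32°

349.3°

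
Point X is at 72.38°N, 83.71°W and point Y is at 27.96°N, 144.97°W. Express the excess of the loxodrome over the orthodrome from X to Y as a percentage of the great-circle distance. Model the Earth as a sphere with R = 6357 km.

Great circle: σ = 0.9577 rad → d_gc = Rσ = 6088.0 km
Rhumb: Δφ = -0.7753, Δλ = -1.0692, Δψ = -1.3558, q = Δφ/Δψ = 0.5718 → d_rh = R√(Δφ²+q²Δλ²) = 6276.5 km
Excess = (6276.5 − 6088.0) / 6088.0 = 188.5 / 6088.0 = 3.10% ≈ 3.1%

3.1%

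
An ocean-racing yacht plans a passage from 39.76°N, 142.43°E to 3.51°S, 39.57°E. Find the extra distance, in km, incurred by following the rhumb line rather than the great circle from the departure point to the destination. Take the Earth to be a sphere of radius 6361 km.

Great circle: cos σ = sin φ₁ sin φ₂ + cos φ₁ cos φ₂ cos Δλ,  σ = 1.7823 rad → d_gc = 11337.2 km
Rhumb line: Δψ = -0.8188, q = Δφ/Δψ = 0.9224, d_rh = R√(Δφ²+q²Δλ²) = 11577.0 km
Excess = 11577.0 − 11337.2 = 239.8 ≈ 240 km

240 km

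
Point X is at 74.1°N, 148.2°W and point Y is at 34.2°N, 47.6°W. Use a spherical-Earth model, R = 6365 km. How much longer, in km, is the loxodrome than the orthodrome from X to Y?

658 km

Great circle: cos σ = sin φ₁ sin φ₂ + cos φ₁ cos φ₂ cos Δλ,  σ = 1.0485 rad → d_gc = 6673.5 km
Rhumb line: Δψ = -1.3327, q = Δφ/Δψ = 0.5225, d_rh = R√(Δφ²+q²Δλ²) = 7331.3 km
Excess = 7331.3 − 6673.5 = 657.8 ≈ 658 km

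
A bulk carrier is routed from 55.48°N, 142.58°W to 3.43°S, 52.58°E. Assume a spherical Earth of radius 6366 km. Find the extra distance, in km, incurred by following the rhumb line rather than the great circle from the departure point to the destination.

Great circle: cos σ = sin φ₁ sin φ₂ + cos φ₁ cos φ₂ cos Δλ,  σ = 2.2084 rad → d_gc = 14058.8 km
Rhumb line: Δψ = -1.2288, q = Δφ/Δψ = 0.8367, d_rh = R√(Δφ²+q²Δλ²) = 16663.6 km
Excess = 16663.6 − 14058.8 = 2604.8 ≈ 2605 km

2605 km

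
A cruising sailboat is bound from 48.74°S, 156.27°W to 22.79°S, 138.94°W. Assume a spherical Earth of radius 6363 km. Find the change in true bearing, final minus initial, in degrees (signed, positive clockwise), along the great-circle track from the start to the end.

-10.4°

Initial bearing θ₁ = atan2(sin Δλ cos φ₂, cos φ₁ sin φ₂ − sin φ₁ cos φ₂ cos Δλ) = 34.07°
Final bearing θ₂ = (initial bearing from the destination back to the start) + 180° = 23.62°
Δθ = θ₂ − θ₁ = -10.4°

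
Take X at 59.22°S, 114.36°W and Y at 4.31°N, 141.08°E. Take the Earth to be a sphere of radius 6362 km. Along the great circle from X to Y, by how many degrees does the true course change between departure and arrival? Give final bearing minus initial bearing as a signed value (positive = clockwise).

+70.1°

Initial bearing θ₁ = atan2(sin Δλ cos φ₂, cos φ₁ sin φ₂ − sin φ₁ cos φ₂ cos Δλ) = 259.61°
Final bearing θ₂ = (initial bearing from the destination back to the start) + 180° = 329.68°
Δθ = θ₂ − θ₁ = +70.1°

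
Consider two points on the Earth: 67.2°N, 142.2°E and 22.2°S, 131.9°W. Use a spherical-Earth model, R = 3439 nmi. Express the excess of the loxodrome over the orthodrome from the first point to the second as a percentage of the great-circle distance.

Great circle: σ = 1.8993 rad → d_gc = Rσ = 6531.8 nmi
Rhumb: Δφ = -1.5603, Δλ = +1.4992, Δψ = -1.9988, q = Δφ/Δψ = 0.7806 → d_rh = R√(Δφ²+q²Δλ²) = 6707.6 nmi
Excess = (6707.6 − 6531.8) / 6531.8 = 175.8 / 6531.8 = 2.69% ≈ 2.7%

2.7%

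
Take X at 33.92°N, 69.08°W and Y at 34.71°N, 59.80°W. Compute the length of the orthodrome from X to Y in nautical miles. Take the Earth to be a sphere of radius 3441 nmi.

463 nmi

Haversine: a = sin²(Δφ/2)+cos φ₁ cos φ₂ sin²(Δλ/2) = 0.00451;  σ = 2·atan2(√a,√(1−a))
σ = 7.703° → d = Rσ = 3441·0.13444 = 463 nmi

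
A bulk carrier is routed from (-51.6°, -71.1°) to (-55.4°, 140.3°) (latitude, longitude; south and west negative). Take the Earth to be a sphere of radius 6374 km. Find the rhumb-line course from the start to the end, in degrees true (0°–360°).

267.5°

Meridional parts: M(φ₁)=-1.0549, M(φ₂)=-1.1665 → ΔM = -0.1116;  Δλ = -2.5936 rad
tan C = Δλ / ΔM = +23.2409 → C = 267.54°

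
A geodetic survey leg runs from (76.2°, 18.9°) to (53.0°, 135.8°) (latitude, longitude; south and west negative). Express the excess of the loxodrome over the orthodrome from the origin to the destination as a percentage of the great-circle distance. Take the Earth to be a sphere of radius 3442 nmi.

16.3%

Great circle: σ = 0.7804 rad → d_gc = Rσ = 2686.1 nmi
Rhumb: Δφ = -0.4049, Δλ = +2.0403, Δψ = -1.0170, q = Δφ/Δψ = 0.3981 → d_rh = R√(Δφ²+q²Δλ²) = 3124.1 nmi
Excess = (3124.1 − 2686.1) / 2686.1 = 438.0 / 2686.1 = 16.31% ≈ 16.3%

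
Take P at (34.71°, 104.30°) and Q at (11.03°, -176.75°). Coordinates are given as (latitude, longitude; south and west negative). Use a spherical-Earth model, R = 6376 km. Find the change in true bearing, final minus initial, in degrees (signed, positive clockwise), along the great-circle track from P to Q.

+36.2°

Initial bearing θ₁ = atan2(sin Δλ cos φ₂, cos φ₁ sin φ₂ − sin φ₁ cos φ₂ cos Δλ) = 87.02°
Final bearing θ₂ = (initial bearing from the destination back to the start) + 180° = 123.24°
Δθ = θ₂ − θ₁ = +36.2°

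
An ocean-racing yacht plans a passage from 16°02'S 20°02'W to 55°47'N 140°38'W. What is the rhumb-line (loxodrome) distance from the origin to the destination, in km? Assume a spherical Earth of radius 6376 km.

14010 km

Δψ = ln[tan(π/4+φ₂/2)/tan(π/4+φ₁/2)] = +1.4619;  Δφ = +1.2534 rad,  Δλ = -2.1049 rad
q = Δφ/Δψ = 0.8574
d = R·√(Δφ² + q²Δλ²) = 6376·2.19733 = 14010 km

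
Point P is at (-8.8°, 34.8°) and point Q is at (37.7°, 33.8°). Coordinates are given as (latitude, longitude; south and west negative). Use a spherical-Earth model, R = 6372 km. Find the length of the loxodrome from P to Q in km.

5172 km

Δψ = ln[tan(π/4+φ₂/2)/tan(π/4+φ₁/2)] = +0.8656;  Δφ = +0.8116 rad,  Δλ = -0.0175 rad
q = Δφ/Δψ = 0.9376
d = R·√(Δφ² + q²Δλ²) = 6372·0.81174 = 5172 km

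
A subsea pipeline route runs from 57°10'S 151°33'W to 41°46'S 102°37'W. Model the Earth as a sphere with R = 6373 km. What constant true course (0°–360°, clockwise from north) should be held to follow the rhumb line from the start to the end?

Δψ = ln[tan(π/4+φ₂/2)/tan(π/4+φ₁/2)] = +0.4183
Δλ = +0.8540 rad (taken the short way round)
course = atan2(Δλ, Δψ) = 63.90°

63.9°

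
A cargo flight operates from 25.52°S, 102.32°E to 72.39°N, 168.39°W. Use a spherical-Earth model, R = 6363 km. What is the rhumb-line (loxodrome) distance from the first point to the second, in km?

13088 km

Rhumb course C = atan2(Δλ, Δψ) with Δψ = ln[tan(π/4+φ₂/2)/tan(π/4+φ₁/2)] = +2.3259, Δλ = +1.5584 → C = 33.82°
d = R·|Δφ| / |cos C| = 6363·1.70885 / 0.83076 = 13088 km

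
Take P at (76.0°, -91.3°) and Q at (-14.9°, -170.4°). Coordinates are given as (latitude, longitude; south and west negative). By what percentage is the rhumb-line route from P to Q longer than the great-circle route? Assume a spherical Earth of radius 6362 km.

Great circle: σ = 1.7776 rad → d_gc = Rσ = 11308.8 km
Rhumb: Δφ = -1.5865, Δλ = -1.3806, Δψ = -2.3604, q = Δφ/Δψ = 0.6721 → d_rh = R√(Δφ²+q²Δλ²) = 11693.0 km
Excess = (11693.0 − 11308.8) / 11308.8 = 384.2 / 11308.8 = 3.40% ≈ 3.4%

3.4%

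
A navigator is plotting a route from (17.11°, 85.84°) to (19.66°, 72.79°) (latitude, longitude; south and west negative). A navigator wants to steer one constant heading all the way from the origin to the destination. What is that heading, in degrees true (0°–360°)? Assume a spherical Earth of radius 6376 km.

Δψ = ln[tan(π/4+φ₂/2)/tan(π/4+φ₁/2)] = +0.0469
Δλ = -0.2278 rad (taken the short way round)
course = atan2(Δλ, Δψ) = 281.64°

281.6°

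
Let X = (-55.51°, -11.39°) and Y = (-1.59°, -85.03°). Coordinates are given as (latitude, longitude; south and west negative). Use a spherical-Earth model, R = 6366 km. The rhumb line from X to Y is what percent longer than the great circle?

2.1%

Great circle: σ = 1.3875 rad → d_gc = Rσ = 8832.6 km
Rhumb: Δφ = +0.9411, Δλ = -1.2853, Δψ = +1.1421, q = Δφ/Δψ = 0.8240 → d_rh = R√(Δφ²+q²Δλ²) = 9019.1 km
Excess = (9019.1 − 8832.6) / 8832.6 = 186.5 / 8832.6 = 2.11% ≈ 2.1%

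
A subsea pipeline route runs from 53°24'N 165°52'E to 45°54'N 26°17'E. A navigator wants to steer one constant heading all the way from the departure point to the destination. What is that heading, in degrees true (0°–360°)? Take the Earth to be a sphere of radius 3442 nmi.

265.2°

Meridional parts: M(φ₁)=+1.1065, M(φ₂)=+0.9038 → ΔM = -0.2027;  Δλ = -2.4362 rad
tan C = Δλ / ΔM = +12.0173 → C = 265.24°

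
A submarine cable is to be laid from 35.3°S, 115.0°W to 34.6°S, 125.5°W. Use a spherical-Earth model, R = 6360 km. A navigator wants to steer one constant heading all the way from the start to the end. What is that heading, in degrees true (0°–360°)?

Δψ = ln[tan(π/4+φ₂/2)/tan(π/4+φ₁/2)] = +0.0149
Δλ = -0.1833 rad (taken the short way round)
course = atan2(Δλ, Δψ) = 274.65°

274.6°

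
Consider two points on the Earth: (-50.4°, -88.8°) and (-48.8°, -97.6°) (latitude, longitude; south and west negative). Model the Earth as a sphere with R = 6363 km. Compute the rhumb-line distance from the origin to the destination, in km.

Δψ = ln[tan(π/4+φ₂/2)/tan(π/4+φ₁/2)] = +0.0431;  Δφ = +0.0279 rad,  Δλ = -0.1536 rad
q = Δφ/Δψ = 0.6480
d = R·√(Δφ² + q²Δλ²) = 6363·0.10338 = 658 km

658 km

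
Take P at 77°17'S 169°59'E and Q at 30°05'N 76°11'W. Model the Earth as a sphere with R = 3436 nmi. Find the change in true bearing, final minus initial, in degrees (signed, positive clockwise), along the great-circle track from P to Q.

-92.1°

At departure: θ₁ = atan2(sin Δλ cos φ₂, cos φ₁ sin φ₂ − sin φ₁ cos φ₂ cos Δλ) = 106.25°
At arrival: θ₂ = atan2(sin Δλ cos φ₁, −cos φ₂ sin φ₁ + sin φ₂ cos φ₁ cos Δλ) = 14.14°
Δθ = θ₂ − θ₁ = -92.1°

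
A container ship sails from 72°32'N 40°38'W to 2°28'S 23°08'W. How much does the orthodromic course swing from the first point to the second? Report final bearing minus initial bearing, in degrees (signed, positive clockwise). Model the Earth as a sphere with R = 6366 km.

At departure: θ₁ = atan2(sin Δλ cos φ₂, cos φ₁ sin φ₂ − sin φ₁ cos φ₂ cos Δλ) = 161.95°
At arrival: θ₂ = atan2(sin Δλ cos φ₁, −cos φ₂ sin φ₁ + sin φ₂ cos φ₁ cos Δλ) = 174.66°
Δθ = θ₂ − θ₁ = +12.7°

+12.7°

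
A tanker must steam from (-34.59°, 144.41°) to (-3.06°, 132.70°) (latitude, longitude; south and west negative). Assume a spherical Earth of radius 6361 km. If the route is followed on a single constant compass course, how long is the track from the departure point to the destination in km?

Rhumb course C = atan2(Δλ, Δψ) with Δψ = ln[tan(π/4+φ₂/2)/tan(π/4+φ₁/2)] = +0.5907, Δλ = -0.2044 → C = 340.91°
d = R·|Δφ| / |cos C| = 6361·0.55030 / 0.94503 = 3704 km

3704 km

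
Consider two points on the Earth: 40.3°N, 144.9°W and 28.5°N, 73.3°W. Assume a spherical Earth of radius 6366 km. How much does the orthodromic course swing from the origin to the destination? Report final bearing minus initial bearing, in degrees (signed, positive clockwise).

At departure: θ₁ = atan2(sin Δλ cos φ₂, cos φ₁ sin φ₂ − sin φ₁ cos φ₂ cos Δλ) = 77.52°
At arrival: θ₂ = atan2(sin Δλ cos φ₁, −cos φ₂ sin φ₁ + sin φ₂ cos φ₁ cos Δλ) = 122.08°
Δθ = θ₂ − θ₁ = +44.6°

+44.6°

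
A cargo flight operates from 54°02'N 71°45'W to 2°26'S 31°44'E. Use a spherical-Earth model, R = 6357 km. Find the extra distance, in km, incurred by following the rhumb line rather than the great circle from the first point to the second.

Great circle: cos σ = sin φ₁ sin φ₂ + cos φ₁ cos φ₂ cos Δλ,  σ = 1.7428 rad → d_gc = 11079.1 km
Rhumb line: Δψ = -1.1676, q = Δφ/Δψ = 0.8440, d_rh = R√(Δφ²+q²Δλ²) = 11539.5 km
Excess = 11539.5 − 11079.1 = 460.4 ≈ 460 km

460 km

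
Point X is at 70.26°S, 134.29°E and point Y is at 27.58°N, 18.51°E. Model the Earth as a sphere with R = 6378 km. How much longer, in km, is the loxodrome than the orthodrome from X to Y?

784 km

Great circle: cos σ = sin φ₁ sin φ₂ + cos φ₁ cos φ₂ cos Δλ,  σ = 2.1724 rad → d_gc = 13855.7 km
Rhumb line: Δψ = +2.2499, q = Δφ/Δψ = 0.7590, d_rh = R√(Δφ²+q²Δλ²) = 14639.3 km
Excess = 14639.3 − 13855.7 = 783.6 ≈ 784 km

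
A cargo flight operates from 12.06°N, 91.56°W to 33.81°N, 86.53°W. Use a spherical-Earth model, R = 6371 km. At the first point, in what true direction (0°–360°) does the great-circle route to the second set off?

11.1°

θ = atan2( sin Δλ·cos φ₂ ,  cos φ₁ sin φ₂ − sin φ₁ cos φ₂ cos Δλ )
  = atan2(+0.0728, +0.3712) = 11.10°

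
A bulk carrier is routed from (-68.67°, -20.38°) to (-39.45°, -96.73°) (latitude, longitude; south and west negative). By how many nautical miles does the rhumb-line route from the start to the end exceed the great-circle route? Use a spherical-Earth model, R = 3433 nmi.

Great circle: cos σ = sin φ₁ sin φ₂ + cos φ₁ cos φ₂ cos Δλ,  σ = 0.8524 rad → d_gc = 2926.4 nmi
Rhumb line: Δψ = +0.9192, q = Δφ/Δψ = 0.5548, d_rh = R√(Δφ²+q²Δλ²) = 3083.4 nmi
Excess = 3083.4 − 2926.4 = 157.0 ≈ 157 nmi

157 nmi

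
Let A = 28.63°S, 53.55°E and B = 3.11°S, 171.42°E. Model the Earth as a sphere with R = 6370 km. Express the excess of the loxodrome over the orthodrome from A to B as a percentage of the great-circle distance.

2.3%

Great circle: σ = 1.9646 rad → d_gc = Rσ = 12514.6 km
Rhumb: Δφ = +0.4454, Δλ = +2.0572, Δψ = +0.4676, q = Δφ/Δψ = 0.9526 → d_rh = R√(Δφ²+q²Δλ²) = 12801.6 km
Excess = (12801.6 − 12514.6) / 12514.6 = 287.0 / 12514.6 = 2.29% ≈ 2.3%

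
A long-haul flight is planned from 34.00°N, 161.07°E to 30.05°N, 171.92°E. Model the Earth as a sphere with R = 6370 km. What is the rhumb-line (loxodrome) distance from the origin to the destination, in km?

1113 km

Rhumb course C = atan2(Δλ, Δψ) with Δψ = ln[tan(π/4+φ₂/2)/tan(π/4+φ₁/2)] = -0.0813, Δλ = +0.1894 → C = 113.25°
d = R·|Δφ| / |cos C| = 6370·0.06894 / 0.39468 = 1113 km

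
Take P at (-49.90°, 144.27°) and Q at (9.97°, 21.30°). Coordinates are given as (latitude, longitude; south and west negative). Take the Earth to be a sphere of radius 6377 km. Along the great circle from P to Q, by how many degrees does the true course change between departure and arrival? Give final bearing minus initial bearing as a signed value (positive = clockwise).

+71.9°

At departure: θ₁ = atan2(sin Δλ cos φ₂, cos φ₁ sin φ₂ − sin φ₁ cos φ₂ cos Δλ) = 250.14°
At arrival: θ₂ = atan2(sin Δλ cos φ₁, −cos φ₂ sin φ₁ + sin φ₂ cos φ₁ cos Δλ) = 322.04°
Δθ = θ₂ − θ₁ = +71.9°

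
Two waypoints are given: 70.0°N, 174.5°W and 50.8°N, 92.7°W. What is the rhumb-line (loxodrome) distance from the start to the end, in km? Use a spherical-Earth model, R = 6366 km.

Δψ = ln[tan(π/4+φ₂/2)/tan(π/4+φ₁/2)] = -0.7028;  Δφ = -0.3351 rad,  Δλ = +1.4277 rad
q = Δφ/Δψ = 0.4768
d = R·√(Δφ² + q²Δλ²) = 6366·0.75872 = 4830 km

4830 km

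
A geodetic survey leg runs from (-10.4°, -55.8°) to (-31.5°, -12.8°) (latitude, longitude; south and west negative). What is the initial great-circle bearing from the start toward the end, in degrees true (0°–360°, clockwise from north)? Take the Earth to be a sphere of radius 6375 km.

N = sin Δλ·cos φ₂ = +0.5815;  D = cos φ₁ sin φ₂ − sin φ₁ cos φ₂ cos Δλ = -0.4013
initial course = atan2(N, D) = 124.61°

124.6°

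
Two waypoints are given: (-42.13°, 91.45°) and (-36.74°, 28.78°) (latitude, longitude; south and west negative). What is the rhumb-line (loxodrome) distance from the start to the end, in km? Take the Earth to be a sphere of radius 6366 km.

Δψ = ln[tan(π/4+φ₂/2)/tan(π/4+φ₁/2)] = +0.1219;  Δφ = +0.0941 rad,  Δλ = -1.0938 rad
q = Δφ/Δψ = 0.7717
d = R·√(Δφ² + q²Δλ²) = 6366·0.84928 = 5407 km

5407 km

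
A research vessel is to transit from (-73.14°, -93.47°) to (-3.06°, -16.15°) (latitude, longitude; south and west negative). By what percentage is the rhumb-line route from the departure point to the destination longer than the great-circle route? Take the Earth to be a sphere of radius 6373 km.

Great circle: σ = 1.4559 rad → d_gc = Rσ = 9278.3 km
Rhumb: Δφ = +1.2231, Δλ = +1.3495, Δψ = +1.8557, q = Δφ/Δψ = 0.6591 → d_rh = R√(Δφ²+q²Δλ²) = 9638.1 km
Excess = (9638.1 − 9278.3) / 9278.3 = 359.8 / 9278.3 = 3.88% ≈ 3.9%

3.9%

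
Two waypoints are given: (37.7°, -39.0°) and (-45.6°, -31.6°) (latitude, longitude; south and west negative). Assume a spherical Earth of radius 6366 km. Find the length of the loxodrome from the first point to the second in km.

Δψ = ln[tan(π/4+φ₂/2)/tan(π/4+φ₁/2)] = -1.6076;  Δφ = -1.4539 rad,  Δλ = +0.1292 rad
q = Δφ/Δψ = 0.9044
d = R·√(Δφ² + q²Δλ²) = 6366·1.45854 = 9285 km

9285 km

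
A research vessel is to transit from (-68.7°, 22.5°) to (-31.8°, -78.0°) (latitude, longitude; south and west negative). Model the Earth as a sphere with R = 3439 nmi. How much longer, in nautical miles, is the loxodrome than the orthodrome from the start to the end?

354 nmi

Great circle: cos σ = sin φ₁ sin φ₂ + cos φ₁ cos φ₂ cos Δλ,  σ = 1.1211 rad → d_gc = 3855.4 nmi
Rhumb line: Δψ = +1.0851, q = Δφ/Δψ = 0.5935, d_rh = R√(Δφ²+q²Δλ²) = 4209.8 nmi
Excess = 4209.8 − 3855.4 = 354.4 ≈ 354 nmi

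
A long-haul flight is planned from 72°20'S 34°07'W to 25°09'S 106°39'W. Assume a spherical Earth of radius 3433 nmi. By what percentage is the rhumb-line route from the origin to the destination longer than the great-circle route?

Great circle: σ = 1.0617 rad → d_gc = Rσ = 3644.8 nmi
Rhumb: Δφ = +0.8235, Δλ = -1.2659, Δψ = +1.4080, q = Δφ/Δψ = 0.5849 → d_rh = R√(Δφ²+q²Δλ²) = 3801.8 nmi
Excess = (3801.8 − 3644.8) / 3644.8 = 157.0 / 3644.8 = 4.31% ≈ 4.3%

4.3%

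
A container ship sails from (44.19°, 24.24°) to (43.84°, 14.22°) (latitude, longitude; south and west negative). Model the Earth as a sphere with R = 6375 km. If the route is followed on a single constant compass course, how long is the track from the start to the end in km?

803 km

Δψ = ln[tan(π/4+φ₂/2)/tan(π/4+φ₁/2)] = -0.0085;  Δφ = -0.0061 rad,  Δλ = -0.1749 rad
q = Δφ/Δψ = 0.7192
d = R·√(Δφ² + q²Δλ²) = 6375·0.12592 = 803 km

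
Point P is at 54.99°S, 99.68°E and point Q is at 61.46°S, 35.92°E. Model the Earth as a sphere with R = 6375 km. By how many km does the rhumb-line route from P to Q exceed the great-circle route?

145 km

Great circle: cos σ = sin φ₁ sin φ₂ + cos φ₁ cos φ₂ cos Δλ,  σ = 0.5722 rad → d_gc = 3647.7 km
Rhumb line: Δψ = -0.2152, q = Δφ/Δψ = 0.5248, d_rh = R√(Δφ²+q²Δλ²) = 3792.3 km
Excess = 3792.3 − 3647.7 = 144.6 ≈ 145 km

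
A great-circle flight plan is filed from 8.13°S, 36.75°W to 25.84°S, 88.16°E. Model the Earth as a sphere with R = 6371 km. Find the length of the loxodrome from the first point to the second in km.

13366 km

Rhumb course C = atan2(Δλ, Δψ) with Δψ = ln[tan(π/4+φ₂/2)/tan(π/4+φ₁/2)] = -0.3247, Δλ = +2.1801 → C = 98.47°
d = R·|Δφ| / |cos C| = 6371·0.30910 / 0.14733 = 13366 km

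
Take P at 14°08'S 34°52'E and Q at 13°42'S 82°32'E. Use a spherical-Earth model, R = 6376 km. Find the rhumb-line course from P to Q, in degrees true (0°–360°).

Δψ = ln[tan(π/4+φ₂/2)/tan(π/4+φ₁/2)] = +0.0078
Δλ = +0.8319 rad (taken the short way round)
course = atan2(Δλ, Δψ) = 89.46°

89.5°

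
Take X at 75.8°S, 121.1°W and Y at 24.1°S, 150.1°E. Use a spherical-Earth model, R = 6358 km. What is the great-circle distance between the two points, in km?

7367 km

cos σ = sin φ₁ sin φ₂ + cos φ₁ cos φ₂ cos Δλ
      = sin(-75.80°)sin(-24.10°) + cos(-75.80°)cos(-24.10°)cos(-88.80°) = 0.4005
σ = 66.388° → d = Rσ = 6358·1.15869 = 7367 km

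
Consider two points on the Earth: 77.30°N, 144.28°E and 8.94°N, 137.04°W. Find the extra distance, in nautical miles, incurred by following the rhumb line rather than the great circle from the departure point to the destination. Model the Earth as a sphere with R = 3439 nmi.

Great circle: cos σ = sin φ₁ sin φ₂ + cos φ₁ cos φ₂ cos Δλ,  σ = 1.3753 rad → d_gc = 4729.7 nmi
Rhumb line: Δψ = -2.0390, q = Δφ/Δψ = 0.5851, d_rh = R√(Δφ²+q²Δλ²) = 4946.9 nmi
Excess = 4946.9 − 4729.7 = 217.2 ≈ 217 nmi

217 nmi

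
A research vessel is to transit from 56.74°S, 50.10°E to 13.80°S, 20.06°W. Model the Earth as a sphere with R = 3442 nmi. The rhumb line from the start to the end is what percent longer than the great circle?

2.5%

Great circle: σ = 1.1808 rad → d_gc = Rσ = 4064.2 nmi
Rhumb: Δφ = +0.7494, Δλ = -1.2245, Δψ = +0.9652, q = Δφ/Δψ = 0.7765 → d_rh = R√(Δφ²+q²Δλ²) = 4167.2 nmi
Excess = (4167.2 − 4064.2) / 4064.2 = 103.0 / 4064.2 = 2.53% ≈ 2.5%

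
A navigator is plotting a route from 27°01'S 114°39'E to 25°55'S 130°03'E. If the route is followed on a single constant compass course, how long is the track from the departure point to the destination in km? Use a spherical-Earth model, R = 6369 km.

1537 km

Δψ = ln[tan(π/4+φ₂/2)/tan(π/4+φ₁/2)] = +0.0214;  Δφ = +0.0192 rad,  Δλ = +0.2688 rad
q = Δφ/Δψ = 0.8952
d = R·√(Δφ² + q²Δλ²) = 6369·0.24137 = 1537 km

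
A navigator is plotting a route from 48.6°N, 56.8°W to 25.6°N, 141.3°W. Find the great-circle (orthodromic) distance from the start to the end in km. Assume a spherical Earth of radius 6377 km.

7522 km

Haversine: a = sin²(Δφ/2)+cos φ₁ cos φ₂ sin²(Δλ/2) = 0.30936;  σ = 2·atan2(√a,√(1−a))
σ = 67.587° → d = Rσ = 6377·1.17962 = 7522 km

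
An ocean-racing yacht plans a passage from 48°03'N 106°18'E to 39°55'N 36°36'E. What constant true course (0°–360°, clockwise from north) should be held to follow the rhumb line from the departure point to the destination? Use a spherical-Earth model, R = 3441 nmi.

Meridional parts: M(φ₁)=+0.9588, M(φ₂)=+0.7610 → ΔM = -0.1978;  Δλ = -1.2165 rad
tan C = Δλ / ΔM = +6.1514 → C = 260.77°

260.8°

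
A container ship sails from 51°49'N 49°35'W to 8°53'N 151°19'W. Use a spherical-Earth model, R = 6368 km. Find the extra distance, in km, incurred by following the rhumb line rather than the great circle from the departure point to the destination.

Great circle: cos σ = sin φ₁ sin φ₂ + cos φ₁ cos φ₂ cos Δλ,  σ = 1.5736 rad → d_gc = 10020.8 km
Rhumb line: Δψ = -0.9053, q = Δφ/Δψ = 0.8277, d_rh = R√(Δφ²+q²Δλ²) = 10505.1 km
Excess = 10505.1 − 10020.8 = 484.3 ≈ 484 km

484 km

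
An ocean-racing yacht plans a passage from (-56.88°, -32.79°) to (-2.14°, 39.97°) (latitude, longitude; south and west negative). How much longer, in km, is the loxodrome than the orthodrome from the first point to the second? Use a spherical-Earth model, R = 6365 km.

Great circle: cos σ = sin φ₁ sin φ₂ + cos φ₁ cos φ₂ cos Δλ,  σ = 1.3765 rad → d_gc = 8761.3 km
Rhumb line: Δψ = +1.1755, q = Δφ/Δψ = 0.8128, d_rh = R√(Δφ²+q²Δλ²) = 8952.0 km
Excess = 8952.0 − 8761.3 = 190.7 ≈ 191 km

191 km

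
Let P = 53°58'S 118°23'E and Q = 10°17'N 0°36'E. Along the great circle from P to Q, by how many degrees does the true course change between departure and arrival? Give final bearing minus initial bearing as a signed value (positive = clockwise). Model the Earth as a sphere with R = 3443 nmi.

Initial bearing θ₁ = atan2(sin Δλ cos φ₂, cos φ₁ sin φ₂ − sin φ₁ cos φ₂ cos Δλ) = 253.02°
Final bearing θ₂ = (initial bearing from the destination back to the start) + 180° = 325.13°
Δθ = θ₂ − θ₁ = +72.1°

+72.1°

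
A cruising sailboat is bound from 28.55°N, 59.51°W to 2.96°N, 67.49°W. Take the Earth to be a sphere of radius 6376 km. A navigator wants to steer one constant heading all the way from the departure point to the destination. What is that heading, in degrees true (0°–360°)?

Meridional parts: M(φ₁)=+0.5203, M(φ₂)=+0.0517 → ΔM = -0.4686;  Δλ = -0.1393 rad
tan C = Δλ / ΔM = +0.2972 → C = 196.55°

196.6°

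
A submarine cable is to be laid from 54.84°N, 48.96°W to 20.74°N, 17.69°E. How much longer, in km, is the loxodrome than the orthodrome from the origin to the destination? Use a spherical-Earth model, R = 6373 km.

163 km

Great circle: cos σ = sin φ₁ sin φ₂ + cos φ₁ cos φ₂ cos Δλ,  σ = 1.0438 rad → d_gc = 6651.9 km
Rhumb line: Δψ = -0.7792, q = Δφ/Δψ = 0.7638, d_rh = R√(Δφ²+q²Δλ²) = 6815.3 km
Excess = 6815.3 − 6651.9 = 163.4 ≈ 163 km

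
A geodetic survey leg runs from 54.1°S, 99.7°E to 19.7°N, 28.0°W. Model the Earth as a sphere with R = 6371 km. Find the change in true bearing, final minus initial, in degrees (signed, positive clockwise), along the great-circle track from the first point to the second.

At departure: θ₁ = atan2(sin Δλ cos φ₂, cos φ₁ sin φ₂ − sin φ₁ cos φ₂ cos Δλ) = 250.16°
At arrival: θ₂ = atan2(sin Δλ cos φ₁, −cos φ₂ sin φ₁ + sin φ₂ cos φ₁ cos Δλ) = 324.14°
Δθ = θ₂ − θ₁ = +74.0°

+74.0°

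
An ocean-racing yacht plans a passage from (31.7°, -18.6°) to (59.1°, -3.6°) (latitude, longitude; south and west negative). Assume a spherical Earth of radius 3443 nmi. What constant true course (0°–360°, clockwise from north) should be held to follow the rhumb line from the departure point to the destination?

20.4°

Meridional parts: M(φ₁)=+0.5839, M(φ₂)=+1.2860 → ΔM = +0.7021;  Δλ = +0.2618 rad
tan C = Δλ / ΔM = +0.3729 → C = 20.45°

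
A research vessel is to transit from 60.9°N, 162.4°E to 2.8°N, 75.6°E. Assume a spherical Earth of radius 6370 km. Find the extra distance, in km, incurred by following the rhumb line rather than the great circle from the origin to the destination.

358 km

Great circle: cos σ = sin φ₁ sin φ₂ + cos φ₁ cos φ₂ cos Δλ,  σ = 1.5009 rad → d_gc = 9561.0 km
Rhumb line: Δψ = -1.2999, q = Δφ/Δψ = 0.7801, d_rh = R√(Δφ²+q²Δλ²) = 9919.3 km
Excess = 9919.3 − 9561.0 = 358.3 ≈ 358 km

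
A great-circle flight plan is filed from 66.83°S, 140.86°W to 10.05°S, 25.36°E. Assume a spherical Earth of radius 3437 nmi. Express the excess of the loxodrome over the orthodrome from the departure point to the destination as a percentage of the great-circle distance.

26.9%

Great circle: σ = 1.7883 rad → d_gc = Rσ = 6146.6 nmi
Rhumb: Δφ = +0.9910, Δλ = +2.9011, Δψ = +1.4084, q = Δφ/Δψ = 0.7036 → d_rh = R√(Δφ²+q²Δλ²) = 7798.8 nmi
Excess = (7798.8 − 6146.6) / 6146.6 = 1652.2 / 6146.6 = 26.88% ≈ 26.9%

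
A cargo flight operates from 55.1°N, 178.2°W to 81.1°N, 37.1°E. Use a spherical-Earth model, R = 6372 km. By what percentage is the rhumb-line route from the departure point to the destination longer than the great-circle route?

Great circle: σ = 0.7406 rad → d_gc = Rσ = 4719.4 km
Rhumb: Δφ = +0.4538, Δλ = -2.5255, Δψ = +1.3960, q = Δφ/Δψ = 0.3251 → d_rh = R√(Δφ²+q²Δλ²) = 5976.9 km
Excess = (5976.9 − 4719.4) / 4719.4 = 1257.5 / 4719.4 = 26.645% ≈ 26.6%

26.6%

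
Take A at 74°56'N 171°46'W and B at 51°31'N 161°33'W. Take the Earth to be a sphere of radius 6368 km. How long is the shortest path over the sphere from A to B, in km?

2643 km

Haversine: a = sin²(Δφ/2)+cos φ₁ cos φ₂ sin²(Δλ/2) = 0.04246;  σ = 2·atan2(√a,√(1−a))
σ = 23.784° → d = Rσ = 6368·0.41510 = 2643 km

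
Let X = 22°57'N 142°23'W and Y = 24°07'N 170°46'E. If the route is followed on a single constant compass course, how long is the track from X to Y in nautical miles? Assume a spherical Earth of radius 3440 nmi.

2580 nmi

Δψ = ln[tan(π/4+φ₂/2)/tan(π/4+φ₁/2)] = +0.0222;  Δφ = +0.0204 rad,  Δλ = -0.8177 rad
q = Δφ/Δψ = 0.9168
d = R·√(Δφ² + q²Δλ²) = 3440·0.74994 = 2580 nmi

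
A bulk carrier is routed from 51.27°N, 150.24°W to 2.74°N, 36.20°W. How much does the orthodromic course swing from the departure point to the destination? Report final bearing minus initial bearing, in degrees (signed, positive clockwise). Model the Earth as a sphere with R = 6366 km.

At departure: θ₁ = atan2(sin Δλ cos φ₂, cos φ₁ sin φ₂ − sin φ₁ cos φ₂ cos Δλ) = 69.15°
At arrival: θ₂ = atan2(sin Δλ cos φ₁, −cos φ₂ sin φ₁ + sin φ₂ cos φ₁ cos Δλ) = 144.17°
Δθ = θ₂ − θ₁ = +75.0°

+75.0°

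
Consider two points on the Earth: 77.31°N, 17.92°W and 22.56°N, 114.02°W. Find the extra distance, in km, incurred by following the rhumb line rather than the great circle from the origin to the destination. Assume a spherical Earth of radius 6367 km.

627 km

Great circle: cos σ = sin φ₁ sin φ₂ + cos φ₁ cos φ₂ cos Δλ,  σ = 1.2103 rad → d_gc = 7706.1 km
Rhumb line: Δψ = -1.7921, q = Δφ/Δψ = 0.5332, d_rh = R√(Δφ²+q²Δλ²) = 8333.0 km
Excess = 8333.0 − 7706.1 = 626.9 ≈ 627 km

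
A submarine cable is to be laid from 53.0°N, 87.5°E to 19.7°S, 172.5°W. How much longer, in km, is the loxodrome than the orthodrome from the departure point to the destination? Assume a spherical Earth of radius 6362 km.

Great circle: cos σ = sin φ₁ sin φ₂ + cos φ₁ cos φ₂ cos Δλ,  σ = 1.9472 rad → d_gc = 12388.3 km
Rhumb line: Δψ = -1.4456, q = Δφ/Δψ = 0.8777, d_rh = R√(Δφ²+q²Δλ²) = 12654.9 km
Excess = 12654.9 − 12388.3 = 266.6 ≈ 267 km

267 km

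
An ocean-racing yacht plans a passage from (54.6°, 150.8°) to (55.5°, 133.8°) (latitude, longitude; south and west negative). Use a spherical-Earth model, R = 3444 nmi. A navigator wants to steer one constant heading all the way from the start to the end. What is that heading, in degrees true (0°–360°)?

Δψ = ln[tan(π/4+φ₂/2)/tan(π/4+φ₁/2)] = +0.0274
Δλ = -0.2967 rad (taken the short way round)
course = atan2(Δλ, Δψ) = 275.28°

275.3°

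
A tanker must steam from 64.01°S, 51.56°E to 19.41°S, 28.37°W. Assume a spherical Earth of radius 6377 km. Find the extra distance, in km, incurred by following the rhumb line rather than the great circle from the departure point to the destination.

Great circle: cos σ = sin φ₁ sin φ₂ + cos φ₁ cos φ₂ cos Δλ,  σ = 1.1907 rad → d_gc = 7593.3 km
Rhumb line: Δψ = +1.1209, q = Δφ/Δψ = 0.6945, d_rh = R√(Δφ²+q²Δλ²) = 7925.3 km
Excess = 7925.3 − 7593.3 = 332.0 ≈ 332 km

332 km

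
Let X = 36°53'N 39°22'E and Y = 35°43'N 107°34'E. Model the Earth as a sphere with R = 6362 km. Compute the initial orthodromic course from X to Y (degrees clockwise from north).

N = sin Δλ·cos φ₂ = +0.7539;  D = cos φ₁ sin φ₂ − sin φ₁ cos φ₂ cos Δλ = +0.2860
initial course = atan2(N, D) = 69.23°

69.2°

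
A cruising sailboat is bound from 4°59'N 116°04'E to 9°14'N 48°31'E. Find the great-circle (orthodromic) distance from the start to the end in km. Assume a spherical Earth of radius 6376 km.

Haversine: a = sin²(Δφ/2)+cos φ₁ cos φ₂ sin²(Δλ/2) = 0.30528;  σ = 2·atan2(√a,√(1−a))
σ = 67.080° → d = Rσ = 6376·1.17077 = 7465 km

7465 km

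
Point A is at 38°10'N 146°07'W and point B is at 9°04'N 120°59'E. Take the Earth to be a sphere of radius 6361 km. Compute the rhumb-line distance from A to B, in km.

Δψ = ln[tan(π/4+φ₂/2)/tan(π/4+φ₁/2)] = -0.5628;  Δφ = -0.5079 rad,  Δλ = -1.6214 rad
q = Δφ/Δψ = 0.9025
d = R·√(Δφ² + q²Δλ²) = 6361·1.54892 = 9853 km

9853 km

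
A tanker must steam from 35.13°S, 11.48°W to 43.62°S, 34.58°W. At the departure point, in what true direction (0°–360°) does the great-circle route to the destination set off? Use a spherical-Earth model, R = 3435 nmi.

θ = atan2( sin Δλ·cos φ₂ ,  cos φ₁ sin φ₂ − sin φ₁ cos φ₂ cos Δλ )
  = atan2(-0.2840, -0.1810) = 237.49°

237.5°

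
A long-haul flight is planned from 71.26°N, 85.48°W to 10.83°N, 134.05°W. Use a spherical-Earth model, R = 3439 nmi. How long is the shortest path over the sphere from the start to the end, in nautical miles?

4036 nmi

Haversine: a = sin²(Δφ/2)+cos φ₁ cos φ₂ sin²(Δλ/2) = 0.30663;  σ = 2·atan2(√a,√(1−a))
σ = 67.248° → d = Rσ = 3439·1.17371 = 4036 nmi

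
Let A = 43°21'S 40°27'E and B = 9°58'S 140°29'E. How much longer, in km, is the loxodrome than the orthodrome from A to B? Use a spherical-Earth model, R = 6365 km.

Great circle: cos σ = sin φ₁ sin φ₂ + cos φ₁ cos φ₂ cos Δλ,  σ = 1.5768 rad → d_gc = 10036.1 km
Rhumb line: Δψ = +0.6664, q = Δφ/Δψ = 0.8743, d_rh = R√(Δφ²+q²Δλ²) = 10400.1 km
Excess = 10400.1 − 10036.1 = 364.0 ≈ 364 km

364 km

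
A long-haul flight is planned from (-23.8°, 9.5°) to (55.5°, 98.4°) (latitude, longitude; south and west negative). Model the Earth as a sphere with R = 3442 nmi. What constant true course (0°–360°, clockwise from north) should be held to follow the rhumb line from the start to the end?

Meridional parts: M(φ₁)=-0.4279, M(φ₂)=+1.1695 → ΔM = +1.5974;  Δλ = +1.5516 rad
tan C = Δλ / ΔM = +0.9713 → C = 44.17°

44.2°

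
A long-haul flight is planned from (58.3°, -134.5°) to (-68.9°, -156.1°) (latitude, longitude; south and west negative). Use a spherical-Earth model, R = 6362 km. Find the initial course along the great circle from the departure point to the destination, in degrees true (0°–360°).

189.7°

θ = atan2( sin Δλ·cos φ₂ ,  cos φ₁ sin φ₂ − sin φ₁ cos φ₂ cos Δλ )
  = atan2(-0.1325, -0.7750) = 189.70°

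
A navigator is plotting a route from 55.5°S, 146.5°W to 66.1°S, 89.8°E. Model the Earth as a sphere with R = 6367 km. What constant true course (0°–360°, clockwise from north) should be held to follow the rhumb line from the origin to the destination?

259.9°

Meridional parts: M(φ₁)=-1.1695, M(φ₂)=-1.5528 → ΔM = -0.3833;  Δλ = -2.1590 rad
tan C = Δλ / ΔM = +5.6326 → C = 259.93°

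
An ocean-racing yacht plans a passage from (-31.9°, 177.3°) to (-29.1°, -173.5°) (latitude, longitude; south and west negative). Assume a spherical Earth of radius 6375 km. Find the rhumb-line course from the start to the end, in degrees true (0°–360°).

70.5°

Meridional parts: M(φ₁)=-0.5880, M(φ₂)=-0.5312 → ΔM = +0.0567;  Δλ = +0.1606 rad
tan C = Δλ / ΔM = +2.8306 → C = 70.54°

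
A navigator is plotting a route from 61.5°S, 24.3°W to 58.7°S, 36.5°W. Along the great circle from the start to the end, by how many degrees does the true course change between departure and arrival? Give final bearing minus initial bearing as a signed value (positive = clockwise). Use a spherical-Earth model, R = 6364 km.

Initial bearing θ₁ = atan2(sin Δλ cos φ₂, cos φ₁ sin φ₂ − sin φ₁ cos φ₂ cos Δλ) = 289.34°
Final bearing θ₂ = (initial bearing from the destination back to the start) + 180° = 299.93°
Δθ = θ₂ − θ₁ = +10.6°

+10.6°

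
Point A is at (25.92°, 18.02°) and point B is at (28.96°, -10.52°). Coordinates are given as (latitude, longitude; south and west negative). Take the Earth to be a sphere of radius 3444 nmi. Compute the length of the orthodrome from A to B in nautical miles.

Haversine: a = sin²(Δφ/2)+cos φ₁ cos φ₂ sin²(Δλ/2) = 0.04852;  σ = 2·atan2(√a,√(1−a))
σ = 25.449° → d = Rσ = 3444·0.44417 = 1530 nmi

1530 nmi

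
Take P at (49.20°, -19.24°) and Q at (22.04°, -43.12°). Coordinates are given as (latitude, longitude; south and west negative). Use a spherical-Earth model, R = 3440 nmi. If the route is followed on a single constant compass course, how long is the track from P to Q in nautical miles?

Rhumb course C = atan2(Δλ, Δψ) with Δψ = ln[tan(π/4+φ₂/2)/tan(π/4+φ₁/2)] = -0.5946, Δλ = -0.4168 → C = 215.03°
d = R·|Δφ| / |cos C| = 3440·0.47403 / 0.81887 = 1991 nmi

1991 nmi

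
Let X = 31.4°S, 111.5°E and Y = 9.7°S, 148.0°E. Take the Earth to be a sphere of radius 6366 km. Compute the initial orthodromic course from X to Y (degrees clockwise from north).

N = sin Δλ·cos φ₂ = +0.5863;  D = cos φ₁ sin φ₂ − sin φ₁ cos φ₂ cos Δλ = +0.2690
initial course = atan2(N, D) = 65.35°

65.4°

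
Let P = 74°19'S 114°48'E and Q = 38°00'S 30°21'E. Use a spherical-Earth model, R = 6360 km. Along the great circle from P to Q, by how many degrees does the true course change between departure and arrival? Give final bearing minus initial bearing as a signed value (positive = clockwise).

+76.8°

At departure: θ₁ = atan2(sin Δλ cos φ₂, cos φ₁ sin φ₂ − sin φ₁ cos φ₂ cos Δλ) = 263.23°
At arrival: θ₂ = atan2(sin Δλ cos φ₁, −cos φ₂ sin φ₁ + sin φ₂ cos φ₁ cos Δλ) = 340.08°
Δθ = θ₂ − θ₁ = +76.8°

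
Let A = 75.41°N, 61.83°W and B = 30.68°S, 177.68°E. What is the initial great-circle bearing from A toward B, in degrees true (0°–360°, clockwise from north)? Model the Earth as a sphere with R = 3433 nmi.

N = sin Δλ·cos φ₂ = -0.7411;  D = cos φ₁ sin φ₂ − sin φ₁ cos φ₂ cos Δλ = +0.2938
initial course = atan2(N, D) = 291.62°

291.6°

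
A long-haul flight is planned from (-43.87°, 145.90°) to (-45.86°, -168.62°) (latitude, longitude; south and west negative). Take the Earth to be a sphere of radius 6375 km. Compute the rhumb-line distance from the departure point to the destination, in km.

3593 km

Rhumb course C = atan2(Δλ, Δψ) with Δψ = ln[tan(π/4+φ₂/2)/tan(π/4+φ₁/2)] = -0.0490, Δλ = +0.7938 → C = 93.53°
d = R·|Δφ| / |cos C| = 6375·0.03473 / 0.06163 = 3593 km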